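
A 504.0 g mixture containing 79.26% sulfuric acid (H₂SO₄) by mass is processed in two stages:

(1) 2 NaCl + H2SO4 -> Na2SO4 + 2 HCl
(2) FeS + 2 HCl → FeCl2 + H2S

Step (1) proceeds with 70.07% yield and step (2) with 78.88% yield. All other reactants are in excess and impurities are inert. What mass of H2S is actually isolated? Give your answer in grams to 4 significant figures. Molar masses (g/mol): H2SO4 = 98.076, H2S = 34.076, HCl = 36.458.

76.71 g

Pure H2SO4 = 504.0 × 0.7926 = 399.47 g.
n(H2SO4) = 399.47 / 98.076 = 4.0731 mol.
Step 1 (H2SO4:HCl = 1:2): theoretical n(HCl) = 8.1461 mol; at 70.07% yield, n(HCl) = 5.7080 mol.
Step 2 (HCl:H2S = 2:1): theoretical n(H2S) = 2.8540 mol, so theoretical mass = 2.8540 × 34.076 = 97.253 g.
At 78.88% yield, actual mass of H2S = 97.253 × 0.7888 = 76.713 g.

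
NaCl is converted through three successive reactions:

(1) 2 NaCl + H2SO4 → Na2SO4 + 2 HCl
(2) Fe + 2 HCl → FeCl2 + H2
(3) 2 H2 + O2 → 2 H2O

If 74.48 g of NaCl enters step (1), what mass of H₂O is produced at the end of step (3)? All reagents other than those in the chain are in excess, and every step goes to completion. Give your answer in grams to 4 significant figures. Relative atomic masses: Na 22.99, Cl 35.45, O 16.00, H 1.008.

M(NaCl) = 22.99 + 35.45 = 58.44 g/mol.
M(H2O) = 2(1.008) + 16.00 = 18.016 g/mol.
n(NaCl) = 74.48 / 58.44 = 1.2745 mol.
Reaction (1): NaCl→HCl ratio 2:2 ⇒ n(HCl) = 1.2745 mol.
Reaction (2): HCl→H2 ratio 2:1 ⇒ n(H2) = 0.63723 mol.
Reaction (3): H2→H2O ratio 2:2 ⇒ n(H2O) = 0.63723 mol.
Mass of H2O = 0.63723 × 18.016 = 11.480 g.

11.48 g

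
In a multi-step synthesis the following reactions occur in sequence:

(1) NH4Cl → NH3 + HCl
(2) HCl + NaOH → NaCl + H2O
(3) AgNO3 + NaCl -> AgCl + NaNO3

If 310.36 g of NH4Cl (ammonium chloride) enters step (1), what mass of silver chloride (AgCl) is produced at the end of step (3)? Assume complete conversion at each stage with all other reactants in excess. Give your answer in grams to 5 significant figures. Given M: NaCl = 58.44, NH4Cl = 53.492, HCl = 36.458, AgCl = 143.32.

831.54 g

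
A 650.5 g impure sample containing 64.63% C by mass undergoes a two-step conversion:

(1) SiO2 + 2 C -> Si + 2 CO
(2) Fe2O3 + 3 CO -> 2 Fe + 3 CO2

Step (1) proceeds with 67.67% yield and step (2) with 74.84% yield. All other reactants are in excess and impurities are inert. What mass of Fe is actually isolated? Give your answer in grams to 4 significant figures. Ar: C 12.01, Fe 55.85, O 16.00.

660.1 g

Pure C = 650.5 × 0.6463 = 420.42 g.
M(C) = 12.01 g/mol.
M(Fe) = 55.85 g/mol.
n(C) = 420.42 / 12.01 = 35.006 mol.
Step 1 (C:CO = 2:2): theoretical n(CO) = 35.006 mol; at 67.67% yield, n(CO) = 23.688 mol.
Step 2 (CO:Fe = 3:2): theoretical n(Fe) = 15.792 mol, so theoretical mass = 15.792 × 55.85 = 882.00 g.
At 74.84% yield, actual mass of Fe = 882.00 × 0.7484 = 660.09 g.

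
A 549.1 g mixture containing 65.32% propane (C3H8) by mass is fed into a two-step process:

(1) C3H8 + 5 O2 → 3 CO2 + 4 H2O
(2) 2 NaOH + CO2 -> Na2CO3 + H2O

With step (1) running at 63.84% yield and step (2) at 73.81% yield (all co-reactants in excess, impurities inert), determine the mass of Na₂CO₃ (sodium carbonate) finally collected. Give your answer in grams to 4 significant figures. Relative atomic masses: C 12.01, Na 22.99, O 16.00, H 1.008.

Pure C3H8 = 549.1 × 0.6532 = 358.67 g.
M(C3H8) = 3(12.01) + 8(1.008) = 44.094 g/mol.
M(Na2CO3) = 2(22.99) + 12.01 + 3(16.00) = 105.99 g/mol.
n(C3H8) = 358.67 / 44.094 = 8.1343 mol.
Step 1 (C3H8:CO2 = 1:3): theoretical n(CO2) = 24.403 mol; at 63.84% yield, n(CO2) = 15.579 mol.
Step 2 (CO2:Na2CO3 = 1:1): theoretical n(Na2CO3) = 15.579 mol, so theoretical mass = 15.579 × 105.99 = 1651.2 g.
At 73.81% yield, actual mass of Na2CO3 = 1651.2 × 0.7381 = 1218.7 g.

1219 g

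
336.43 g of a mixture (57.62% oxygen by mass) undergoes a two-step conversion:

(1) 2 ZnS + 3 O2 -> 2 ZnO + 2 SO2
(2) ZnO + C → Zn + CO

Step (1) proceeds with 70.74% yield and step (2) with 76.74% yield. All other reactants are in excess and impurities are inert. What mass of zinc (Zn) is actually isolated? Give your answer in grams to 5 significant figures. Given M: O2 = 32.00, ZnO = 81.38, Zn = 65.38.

Pure O2 = 336.43 × 0.5762 = 193.851 g.
n(O2) = 193.851 / 32.00 = 6.05784 mol.
Step 1 (O2:ZnO = 3:2): theoretical n(ZnO) = 4.03856 mol; at 70.74% yield, n(ZnO) = 2.85688 mol.
Step 2 (ZnO:Zn = 1:1): theoretical n(Zn) = 2.85688 mol, so theoretical mass = 2.85688 × 65.38 = 186.783 g.
At 76.74% yield, actual mass of Zn = 186.783 × 0.7674 = 143.337 g.

143.34 g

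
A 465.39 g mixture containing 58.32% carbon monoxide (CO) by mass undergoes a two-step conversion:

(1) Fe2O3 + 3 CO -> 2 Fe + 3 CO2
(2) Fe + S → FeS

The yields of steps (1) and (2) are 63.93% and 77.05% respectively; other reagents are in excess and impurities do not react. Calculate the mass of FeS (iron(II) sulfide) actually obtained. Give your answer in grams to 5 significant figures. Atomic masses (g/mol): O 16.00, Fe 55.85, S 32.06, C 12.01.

279.73 g

Pure CO = 465.39 × 0.5832 = 271.415 g.
M(CO) = 12.01 + 16.00 = 28.01 g/mol.
M(FeS) = 55.85 + 32.06 = 87.91 g/mol.
n(CO) = 271.415 / 28.01 = 9.68995 mol.
Step 1 (CO:Fe = 3:2): theoretical n(Fe) = 6.45997 mol; at 63.93% yield, n(Fe) = 4.12986 mol.
Step 2 (Fe:FeS = 1:1): theoretical n(FeS) = 4.12986 mol, so theoretical mass = 4.12986 × 87.91 = 363.056 g.
At 77.05% yield, actual mass of FeS = 363.056 × 0.7705 = 279.734 g.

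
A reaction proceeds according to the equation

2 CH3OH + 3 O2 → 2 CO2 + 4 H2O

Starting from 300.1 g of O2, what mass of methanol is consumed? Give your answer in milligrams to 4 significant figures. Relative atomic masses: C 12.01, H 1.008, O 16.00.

M(O2) = 2(16.00) = 32.00 g/mol.
M(CH3OH) = 12.01 + 4(1.008) + 16.00 = 32.042 g/mol.
n(O2) = 300.10 g / 32.00 g/mol = 9.3781 mol.
From the equation the O2:CH3OH mole ratio is 3:2, so n(CH3OH) = 9.3781 × 2/3 = 6.2521 mol.
Mass of CH3OH = 6.2521 mol × 32.042 g/mol = 200.33 g.
Converting to mg: 200.33 g = 200300 mg.

200300 mg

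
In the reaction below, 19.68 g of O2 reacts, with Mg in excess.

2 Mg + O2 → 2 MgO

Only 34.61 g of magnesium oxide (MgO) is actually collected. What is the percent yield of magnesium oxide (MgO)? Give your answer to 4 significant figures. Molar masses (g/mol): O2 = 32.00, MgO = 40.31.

69.80 %

n(O2) = 19.680 g / 32.00 g/mol = 0.61500 mol.
From the equation the O2:MgO mole ratio is 1:2, so n(MgO) = 0.61500 × 2/1 = 1.2300 mol.
Mass of MgO = 1.2300 mol × 40.31 g/mol = 49.581 g.
This is the theoretical yield. Percent yield = 34.61 g / 49.581 g × 100% = 69.805%.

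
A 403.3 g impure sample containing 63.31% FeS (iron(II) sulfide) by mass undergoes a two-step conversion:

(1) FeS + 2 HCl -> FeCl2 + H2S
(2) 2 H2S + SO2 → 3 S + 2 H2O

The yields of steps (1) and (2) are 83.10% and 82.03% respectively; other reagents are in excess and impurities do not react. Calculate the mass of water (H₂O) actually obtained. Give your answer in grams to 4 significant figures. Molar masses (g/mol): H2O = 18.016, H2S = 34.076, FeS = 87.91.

35.67 g

Pure FeS = 403.3 × 0.6331 = 255.33 g.
n(FeS) = 255.33 / 87.91 = 2.9044 mol.
Step 1 (FeS:H2S = 1:1): theoretical n(H2S) = 2.9044 mol; at 83.10% yield, n(H2S) = 2.4136 mol.
Step 2 (H2S:H2O = 2:2): theoretical n(H2O) = 2.4136 mol, so theoretical mass = 2.4136 × 18.016 = 43.483 g.
At 82.03% yield, actual mass of H2O = 43.483 × 0.8203 = 35.669 g.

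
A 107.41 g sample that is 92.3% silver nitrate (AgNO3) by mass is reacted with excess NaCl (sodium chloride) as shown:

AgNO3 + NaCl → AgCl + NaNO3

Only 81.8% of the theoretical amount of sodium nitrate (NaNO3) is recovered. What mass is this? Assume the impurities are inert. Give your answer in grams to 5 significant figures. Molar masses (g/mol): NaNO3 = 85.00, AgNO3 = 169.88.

Pure AgNO3 available = 107.41 g × 0.923 = 99.1394 g.
n(AgNO3) = 99.1394 g / 169.88 g/mol = 0.583585 mol.
From the equation the AgNO3:NaNO3 mole ratio is 1:1, so n(NaNO3) = 0.583585 × 1/1 = 0.583585 mol.
Mass of NaNO3 = 0.583585 mol × 85.00 g/mol = 49.6047 g.
Actual mass collected = 49.6047 g × 0.818 = 40.5767 g.

40.577 g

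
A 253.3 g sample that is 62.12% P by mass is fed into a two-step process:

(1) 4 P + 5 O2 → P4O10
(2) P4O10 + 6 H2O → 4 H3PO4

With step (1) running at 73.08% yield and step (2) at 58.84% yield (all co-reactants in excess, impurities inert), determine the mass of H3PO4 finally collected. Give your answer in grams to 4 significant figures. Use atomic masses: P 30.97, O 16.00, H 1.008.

Pure P = 253.3 × 0.6212 = 157.35 g.
M(P) = 30.97 g/mol.
M(H3PO4) = 3(1.008) + 30.97 + 4(16.00) = 97.994 g/mol.
n(P) = 157.35 / 30.97 = 5.0807 mol.
Step 1 (P:P4O10 = 4:1): theoretical n(P4O10) = 1.2702 mol; at 73.08% yield, n(P4O10) = 0.92825 mol.
Step 2 (P4O10:H3PO4 = 1:4): theoretical n(H3PO4) = 3.7130 mol, so theoretical mass = 3.7130 × 97.994 = 363.85 g.
At 58.84% yield, actual mass of H3PO4 = 363.85 × 0.5884 = 214.09 g.

214.1 g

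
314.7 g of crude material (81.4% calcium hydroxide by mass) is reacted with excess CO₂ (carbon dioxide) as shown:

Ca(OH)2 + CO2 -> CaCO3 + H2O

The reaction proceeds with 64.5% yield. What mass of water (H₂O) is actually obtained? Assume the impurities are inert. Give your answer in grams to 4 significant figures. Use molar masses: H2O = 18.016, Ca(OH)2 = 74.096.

Pure Ca(OH)2 available = 314.7 g × 0.814 = 256.17 g.
n(Ca(OH)2) = 256.17 g / 74.096 g/mol = 3.4572 mol.
From the equation the Ca(OH)2:H2O mole ratio is 1:1, so n(H2O) = 3.4572 × 1/1 = 3.4572 mol.
Mass of H2O = 3.4572 mol × 18.016 g/mol = 62.285 g.
Actual mass collected = 62.285 g × 0.645 = 40.174 g.

40.17 g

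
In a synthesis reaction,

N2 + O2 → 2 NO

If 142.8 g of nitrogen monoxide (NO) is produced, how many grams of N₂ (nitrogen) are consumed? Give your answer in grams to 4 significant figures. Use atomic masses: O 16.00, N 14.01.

M(NO) = 14.01 + 16.00 = 30.01 g/mol.
M(N2) = 2(14.01) = 28.02 g/mol.
n(NO) = 142.80 g / 30.01 g/mol = 4.7584 mol.
From the equation the NO:N2 mole ratio is 2:1, so n(N2) = 4.7584 × 1/2 = 2.3792 mol.
Mass of N2 = 2.3792 mol × 28.02 g/mol = 66.665 g.

66.67 g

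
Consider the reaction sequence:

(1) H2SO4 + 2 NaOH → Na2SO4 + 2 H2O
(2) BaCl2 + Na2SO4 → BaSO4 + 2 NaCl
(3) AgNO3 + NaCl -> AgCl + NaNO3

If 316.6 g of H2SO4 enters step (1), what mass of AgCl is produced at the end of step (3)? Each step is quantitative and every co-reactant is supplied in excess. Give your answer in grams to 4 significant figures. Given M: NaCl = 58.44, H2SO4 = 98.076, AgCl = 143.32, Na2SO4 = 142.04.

925.3 g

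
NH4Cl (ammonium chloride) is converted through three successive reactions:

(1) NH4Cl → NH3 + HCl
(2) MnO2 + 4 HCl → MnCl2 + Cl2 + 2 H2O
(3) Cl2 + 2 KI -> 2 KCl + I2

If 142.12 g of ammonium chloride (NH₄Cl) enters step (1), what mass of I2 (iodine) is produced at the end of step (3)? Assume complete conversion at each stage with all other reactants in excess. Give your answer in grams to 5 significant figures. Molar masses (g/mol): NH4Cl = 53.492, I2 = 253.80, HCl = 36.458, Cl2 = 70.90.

168.58 g

n(NH4Cl) = 142.12 / 53.492 = 2.65685 mol.
Reaction (1): NH4Cl→HCl ratio 1:1 ⇒ n(HCl) = 2.65685 mol.
Reaction (2): HCl→Cl2 ratio 4:1 ⇒ n(Cl2) = 0.664211 mol.
Reaction (3): Cl2→I2 ratio 1:1 ⇒ n(I2) = 0.664211 mol.
Mass of I2 = 0.664211 × 253.80 = 168.577 g.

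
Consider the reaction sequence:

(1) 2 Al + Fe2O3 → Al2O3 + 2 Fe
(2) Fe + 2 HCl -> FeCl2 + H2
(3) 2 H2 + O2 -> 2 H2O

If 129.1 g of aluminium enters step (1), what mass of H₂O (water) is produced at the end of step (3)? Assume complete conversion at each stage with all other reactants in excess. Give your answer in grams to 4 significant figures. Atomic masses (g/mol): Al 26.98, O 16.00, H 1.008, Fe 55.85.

86.21 g

M(Al) = 26.98 g/mol.
M(H2O) = 2(1.008) + 16.00 = 18.016 g/mol.
n(Al) = 129.1 / 26.98 = 4.7850 mol.
Reaction (1): Al→Fe ratio 2:2 ⇒ n(Fe) = 4.7850 mol.
Reaction (2): Fe→H2 ratio 1:1 ⇒ n(H2) = 4.7850 mol.
Reaction (3): H2→H2O ratio 2:2 ⇒ n(H2O) = 4.7850 mol.
Mass of H2O = 4.7850 × 18.016 = 86.207 g.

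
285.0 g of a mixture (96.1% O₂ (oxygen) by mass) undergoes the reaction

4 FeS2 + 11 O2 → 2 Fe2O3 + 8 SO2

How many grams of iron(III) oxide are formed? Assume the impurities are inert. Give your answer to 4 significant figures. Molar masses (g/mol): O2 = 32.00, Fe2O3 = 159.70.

Mass of pure O2 = 285.0 g × 0.961 = 273.88 g.
n(O2) = 273.88 g / 32.00 g/mol = 8.5589 mol.
From the equation the O2:Fe2O3 mole ratio is 11:2, so n(Fe2O3) = 8.5589 × 2/11 = 1.5562 mol.
Mass of Fe2O3 = 1.5562 mol × 159.70 g/mol = 248.52 g.

248.5 g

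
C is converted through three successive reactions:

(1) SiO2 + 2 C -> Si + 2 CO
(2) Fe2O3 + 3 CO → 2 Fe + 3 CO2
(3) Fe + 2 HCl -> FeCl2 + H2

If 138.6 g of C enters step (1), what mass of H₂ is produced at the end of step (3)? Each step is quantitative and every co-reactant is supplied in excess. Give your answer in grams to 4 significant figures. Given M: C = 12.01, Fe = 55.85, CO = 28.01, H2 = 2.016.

n(C) = 138.6 / 12.01 = 11.540 mol.
Reaction (1): C→CO ratio 2:2 ⇒ n(CO) = 11.540 mol.
Reaction (2): CO→Fe ratio 3:2 ⇒ n(Fe) = 7.6936 mol.
Reaction (3): Fe→H2 ratio 1:1 ⇒ n(H2) = 7.6936 mol.
Mass of H2 = 7.6936 × 2.016 = 15.510 g.

15.51 g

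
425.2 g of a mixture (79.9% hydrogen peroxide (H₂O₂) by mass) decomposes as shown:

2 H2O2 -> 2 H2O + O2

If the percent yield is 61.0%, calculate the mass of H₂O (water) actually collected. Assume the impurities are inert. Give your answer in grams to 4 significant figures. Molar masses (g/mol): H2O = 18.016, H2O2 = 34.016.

Pure H2O2 available = 425.2 g × 0.799 = 339.73 g.
n(H2O2) = 339.73 g / 34.016 g/mol = 9.9875 mol.
From the equation the H2O2:H2O mole ratio is 2:2, so n(H2O) = 9.9875 × 2/2 = 9.9875 mol.
Mass of H2O = 9.9875 mol × 18.016 g/mol = 179.93 g.
Actual mass collected = 179.93 g × 0.610 = 109.76 g.

109.8 g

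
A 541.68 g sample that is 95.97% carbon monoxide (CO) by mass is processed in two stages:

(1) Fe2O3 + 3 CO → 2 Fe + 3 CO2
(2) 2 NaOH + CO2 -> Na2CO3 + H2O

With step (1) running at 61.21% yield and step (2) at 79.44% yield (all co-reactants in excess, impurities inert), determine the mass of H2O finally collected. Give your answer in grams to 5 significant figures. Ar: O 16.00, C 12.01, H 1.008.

Pure CO = 541.68 × 0.9597 = 519.850 g.
M(CO) = 12.01 + 16.00 = 28.01 g/mol.
M(H2O) = 2(1.008) + 16.00 = 18.016 g/mol.
n(CO) = 519.850 / 28.01 = 18.5595 mol.
Step 1 (CO:CO2 = 3:3): theoretical n(CO2) = 18.5595 mol; at 61.21% yield, n(CO2) = 11.3602 mol.
Step 2 (CO2:H2O = 1:1): theoretical n(H2O) = 11.3602 mol, so theoretical mass = 11.3602 × 18.016 = 204.666 g.
At 79.44% yield, actual mass of H2O = 204.666 × 0.7944 = 162.587 g.

162.59 g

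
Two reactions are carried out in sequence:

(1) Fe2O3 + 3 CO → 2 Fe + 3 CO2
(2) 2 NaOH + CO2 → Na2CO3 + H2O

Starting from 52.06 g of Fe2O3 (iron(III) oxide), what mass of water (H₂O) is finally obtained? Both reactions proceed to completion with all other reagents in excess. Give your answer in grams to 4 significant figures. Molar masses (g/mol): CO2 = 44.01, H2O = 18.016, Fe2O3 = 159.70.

17.62 g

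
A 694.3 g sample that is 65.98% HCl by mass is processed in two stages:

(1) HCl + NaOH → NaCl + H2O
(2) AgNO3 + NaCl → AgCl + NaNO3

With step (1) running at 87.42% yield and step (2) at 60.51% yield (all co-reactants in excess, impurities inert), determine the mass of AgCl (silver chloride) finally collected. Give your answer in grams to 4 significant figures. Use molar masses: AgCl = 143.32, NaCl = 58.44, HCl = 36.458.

952.6 g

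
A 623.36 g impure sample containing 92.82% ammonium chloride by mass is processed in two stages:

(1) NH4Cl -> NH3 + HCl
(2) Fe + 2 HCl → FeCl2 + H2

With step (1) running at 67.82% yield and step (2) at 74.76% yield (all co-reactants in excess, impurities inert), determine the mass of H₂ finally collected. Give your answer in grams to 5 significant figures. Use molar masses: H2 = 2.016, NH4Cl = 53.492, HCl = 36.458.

5.5281 g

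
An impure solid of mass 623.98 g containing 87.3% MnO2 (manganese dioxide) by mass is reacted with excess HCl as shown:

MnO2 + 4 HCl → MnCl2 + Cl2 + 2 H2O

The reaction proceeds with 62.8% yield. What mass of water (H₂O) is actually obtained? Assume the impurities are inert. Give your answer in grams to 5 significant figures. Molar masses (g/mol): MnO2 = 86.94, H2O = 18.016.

Pure MnO2 available = 623.98 g × 0.873 = 544.735 g.
n(MnO2) = 544.735 g / 86.94 g/mol = 6.26564 mol.
From the equation the MnO2:H2O mole ratio is 1:2, so n(H2O) = 6.26564 × 2/1 = 12.5313 mol.
Mass of H2O = 12.5313 mol × 18.016 g/mol = 225.763 g.
Actual mass collected = 225.763 g × 0.628 = 141.779 g.

141.78 g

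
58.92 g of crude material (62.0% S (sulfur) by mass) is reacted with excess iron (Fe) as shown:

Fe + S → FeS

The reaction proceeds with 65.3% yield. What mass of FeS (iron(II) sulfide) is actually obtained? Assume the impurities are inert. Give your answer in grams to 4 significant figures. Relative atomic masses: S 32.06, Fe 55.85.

Pure S available = 58.92 g × 0.620 = 36.530 g.
M(S) = 32.06 g/mol.
M(FeS) = 55.85 + 32.06 = 87.91 g/mol.
n(S) = 36.530 g / 32.06 g/mol = 1.1394 mol.
From the equation the S:FeS mole ratio is 1:1, so n(FeS) = 1.1394 × 1/1 = 1.1394 mol.
Mass of FeS = 1.1394 mol × 87.91 g/mol = 100.17 g.
Actual mass collected = 100.17 g × 0.653 = 65.410 g.

65.41 g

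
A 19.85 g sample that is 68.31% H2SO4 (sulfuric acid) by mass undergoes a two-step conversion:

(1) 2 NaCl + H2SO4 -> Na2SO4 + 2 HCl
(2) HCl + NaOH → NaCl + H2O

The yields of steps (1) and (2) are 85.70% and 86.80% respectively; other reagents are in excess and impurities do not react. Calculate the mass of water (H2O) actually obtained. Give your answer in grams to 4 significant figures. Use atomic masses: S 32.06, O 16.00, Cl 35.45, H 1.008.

Pure H2SO4 = 19.85 × 0.6831 = 13.560 g.
M(H2SO4) = 2(1.008) + 32.06 + 4(16.00) = 98.076 g/mol.
M(H2O) = 2(1.008) + 16.00 = 18.016 g/mol.
n(H2SO4) = 13.560 / 98.076 = 0.13826 mol.
Step 1 (H2SO4:HCl = 1:2): theoretical n(HCl) = 0.27651 mol; at 85.70% yield, n(HCl) = 0.23697 mol.
Step 2 (HCl:H2O = 1:1): theoretical n(H2O) = 0.23697 mol, so theoretical mass = 0.23697 × 18.016 = 4.2692 g.
At 86.80% yield, actual mass of H2O = 4.2692 × 0.8680 = 3.7057 g.

3.706 g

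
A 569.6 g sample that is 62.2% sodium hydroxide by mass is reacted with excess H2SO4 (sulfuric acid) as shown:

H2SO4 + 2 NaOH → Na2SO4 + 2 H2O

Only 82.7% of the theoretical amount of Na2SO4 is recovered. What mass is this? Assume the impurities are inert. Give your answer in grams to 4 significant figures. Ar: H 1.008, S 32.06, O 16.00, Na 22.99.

Pure NaOH available = 569.6 g × 0.622 = 354.29 g.
M(NaOH) = 22.99 + 16.00 + 1.008 = 39.998 g/mol.
M(Na2SO4) = 2(22.99) + 32.06 + 4(16.00) = 142.04 g/mol.
n(NaOH) = 354.29 g / 39.998 g/mol = 8.8577 mol.
From the equation the NaOH:Na2SO4 mole ratio is 2:1, so n(Na2SO4) = 8.8577 × 1/2 = 4.4289 mol.
Mass of Na2SO4 = 4.4289 mol × 142.04 g/mol = 629.08 g.
Actual mass collected = 629.08 g × 0.827 = 520.25 g.

520.2 g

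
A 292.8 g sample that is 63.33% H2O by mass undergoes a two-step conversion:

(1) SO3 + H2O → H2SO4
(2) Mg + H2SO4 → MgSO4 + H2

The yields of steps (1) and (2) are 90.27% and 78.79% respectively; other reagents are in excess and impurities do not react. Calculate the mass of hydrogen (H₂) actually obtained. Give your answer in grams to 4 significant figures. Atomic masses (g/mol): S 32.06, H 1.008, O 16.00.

14.76 g

Pure H2O = 292.8 × 0.6333 = 185.43 g.
M(H2O) = 2(1.008) + 16.00 = 18.016 g/mol.
M(H2) = 2(1.008) = 2.016 g/mol.
n(H2O) = 185.43 / 18.016 = 10.293 mol.
Step 1 (H2O:H2SO4 = 1:1): theoretical n(H2SO4) = 10.293 mol; at 90.27% yield, n(H2SO4) = 9.2911 mol.
Step 2 (H2SO4:H2 = 1:1): theoretical n(H2) = 9.2911 mol, so theoretical mass = 9.2911 × 2.016 = 18.731 g.
At 78.79% yield, actual mass of H2 = 18.731 × 0.7879 = 14.758 g.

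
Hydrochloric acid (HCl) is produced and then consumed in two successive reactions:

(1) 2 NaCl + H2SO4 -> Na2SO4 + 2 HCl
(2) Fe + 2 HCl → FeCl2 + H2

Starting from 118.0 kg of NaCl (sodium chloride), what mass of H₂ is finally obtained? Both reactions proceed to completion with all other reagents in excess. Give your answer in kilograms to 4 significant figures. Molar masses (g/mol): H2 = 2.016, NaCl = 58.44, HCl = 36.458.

118.0 kg = 118000 g.
n(NaCl) = 118000 / 58.44 = 2019.2 mol.
Step 1 gives a 2:2 ratio of NaCl to HCl, so n(HCl) = 2019.2 mol.
In step 2 the HCl:H2 ratio is 2:1, so n(H2) = 1009.6 mol.
Mass of H2 = 1009.6 × 2.016 = 2035.3 g = 2.035 kg.

2.035 kg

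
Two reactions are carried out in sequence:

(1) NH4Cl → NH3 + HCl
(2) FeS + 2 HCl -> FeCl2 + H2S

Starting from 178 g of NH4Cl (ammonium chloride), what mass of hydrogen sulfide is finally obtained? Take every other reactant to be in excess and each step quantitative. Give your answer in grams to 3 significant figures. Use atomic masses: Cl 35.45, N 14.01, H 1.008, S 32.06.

56.7 g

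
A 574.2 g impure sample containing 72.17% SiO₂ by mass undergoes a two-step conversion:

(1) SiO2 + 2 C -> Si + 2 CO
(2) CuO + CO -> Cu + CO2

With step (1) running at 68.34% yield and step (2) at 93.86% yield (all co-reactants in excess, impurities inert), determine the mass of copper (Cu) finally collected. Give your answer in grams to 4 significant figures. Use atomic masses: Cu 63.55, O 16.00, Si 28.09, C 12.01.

562.2 g

Pure SiO2 = 574.2 × 0.7217 = 414.40 g.
M(SiO2) = 28.09 + 2(16.00) = 60.09 g/mol.
M(Cu) = 63.55 g/mol.
n(SiO2) = 414.40 / 60.09 = 6.8963 mol.
Step 1 (SiO2:CO = 1:2): theoretical n(CO) = 13.793 mol; at 68.34% yield, n(CO) = 9.4259 mol.
Step 2 (CO:Cu = 1:1): theoretical n(Cu) = 9.4259 mol, so theoretical mass = 9.4259 × 63.55 = 599.02 g.
At 93.86% yield, actual mass of Cu = 599.02 × 0.9386 = 562.24 g.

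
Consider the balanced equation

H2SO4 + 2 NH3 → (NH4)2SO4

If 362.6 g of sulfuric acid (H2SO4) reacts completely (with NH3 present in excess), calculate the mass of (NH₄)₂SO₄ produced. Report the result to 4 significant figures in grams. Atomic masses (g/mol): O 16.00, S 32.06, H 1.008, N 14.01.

488.6 g

M(H2SO4) = 2(1.008) + 32.06 + 4(16.00) = 98.076 g/mol.
M((NH4)2SO4) = 2(14.01) + 8(1.008) + 32.06 + 4(16.00) = 132.144 g/mol.
n(H2SO4) = 362.60 g / 98.076 g/mol = 3.6971 mol.
From the equation the H2SO4:(NH4)2SO4 mole ratio is 1:1, so n((NH4)2SO4) = 3.6971 × 1/1 = 3.6971 mol.
Mass of (NH4)2SO4 = 3.6971 mol × 132.144 g/mol = 488.55 g.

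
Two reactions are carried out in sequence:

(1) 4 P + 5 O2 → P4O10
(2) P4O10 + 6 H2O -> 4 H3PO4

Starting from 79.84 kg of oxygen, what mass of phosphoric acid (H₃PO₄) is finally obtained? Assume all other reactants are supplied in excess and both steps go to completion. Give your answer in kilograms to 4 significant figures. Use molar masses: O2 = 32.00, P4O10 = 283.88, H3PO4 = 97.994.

79.84 kg = 79840 g.
n(O2) = 79840 / 32.00 = 2495.0 mol.
Step 1 gives a 5:1 ratio of O2 to P4O10, so n(P4O10) = 499.00 mol.
In step 2 the P4O10:H3PO4 ratio is 1:4, so n(H3PO4) = 1996.0 mol.
Mass of H3PO4 = 1996.0 × 97.994 = 195600 g = 195.6 kg.

195.6 kg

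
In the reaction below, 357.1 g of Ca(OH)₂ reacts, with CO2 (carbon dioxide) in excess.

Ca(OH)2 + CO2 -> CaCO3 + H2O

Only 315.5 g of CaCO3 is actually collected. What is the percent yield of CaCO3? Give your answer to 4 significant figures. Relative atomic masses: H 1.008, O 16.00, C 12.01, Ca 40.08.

65.41 %

M(Ca(OH)2) = 40.08 + 2(16.00) + 2(1.008) = 74.096 g/mol.
M(CaCO3) = 40.08 + 12.01 + 3(16.00) = 100.09 g/mol.
n(Ca(OH)2) = 357.10 g / 74.096 g/mol = 4.8194 mol.
From the equation the Ca(OH)2:CaCO3 mole ratio is 1:1, so n(CaCO3) = 4.8194 × 1/1 = 4.8194 mol.
Mass of CaCO3 = 4.8194 mol × 100.09 g/mol = 482.38 g.
This is the theoretical yield. Percent yield = 315.5 g / 482.38 g × 100% = 65.405%.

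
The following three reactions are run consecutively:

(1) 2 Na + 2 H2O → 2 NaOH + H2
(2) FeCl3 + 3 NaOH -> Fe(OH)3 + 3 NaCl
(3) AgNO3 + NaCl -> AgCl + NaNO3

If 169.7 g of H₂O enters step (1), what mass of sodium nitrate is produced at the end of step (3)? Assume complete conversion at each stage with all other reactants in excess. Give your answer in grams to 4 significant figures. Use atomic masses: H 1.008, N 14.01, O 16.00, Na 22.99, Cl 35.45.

800.6 g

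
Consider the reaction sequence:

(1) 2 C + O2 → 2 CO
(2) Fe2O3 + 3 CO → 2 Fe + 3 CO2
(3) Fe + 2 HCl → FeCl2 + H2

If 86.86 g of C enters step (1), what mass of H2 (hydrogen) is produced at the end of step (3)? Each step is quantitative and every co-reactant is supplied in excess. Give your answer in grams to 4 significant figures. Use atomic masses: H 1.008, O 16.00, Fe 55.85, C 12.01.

M(C) = 12.01 g/mol.
M(H2) = 2(1.008) = 2.016 g/mol.
n(C) = 86.86 / 12.01 = 7.2323 mol.
Reaction (1): C→CO ratio 2:2 ⇒ n(CO) = 7.2323 mol.
Reaction (2): CO→Fe ratio 3:2 ⇒ n(Fe) = 4.8215 mol.
Reaction (3): Fe→H2 ratio 1:1 ⇒ n(H2) = 4.8215 mol.
Mass of H2 = 4.8215 × 2.016 = 9.7202 g.

9.720 g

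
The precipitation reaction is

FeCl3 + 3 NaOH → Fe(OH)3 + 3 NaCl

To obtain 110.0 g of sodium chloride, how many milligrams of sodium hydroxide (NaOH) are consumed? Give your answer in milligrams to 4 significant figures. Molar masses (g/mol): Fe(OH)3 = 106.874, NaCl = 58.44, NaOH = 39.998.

75290 mg

n(NaCl) = 110.00 g / 58.44 g/mol = 1.8823 mol.
From the equation the NaCl:NaOH mole ratio is 3:3, so n(NaOH) = 1.8823 × 3/3 = 1.8823 mol.
Mass of NaOH = 1.8823 mol × 39.998 g/mol = 75.287 g.
Converting to mg: 75.287 g = 75290 mg.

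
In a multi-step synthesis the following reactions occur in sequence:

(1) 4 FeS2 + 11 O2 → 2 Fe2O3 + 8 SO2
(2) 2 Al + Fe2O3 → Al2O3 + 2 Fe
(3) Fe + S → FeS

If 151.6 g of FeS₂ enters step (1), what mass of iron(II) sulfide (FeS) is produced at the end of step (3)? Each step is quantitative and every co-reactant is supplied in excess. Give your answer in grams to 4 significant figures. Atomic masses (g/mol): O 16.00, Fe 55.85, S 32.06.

111.1 g

M(FeS2) = 55.85 + 2(32.06) = 119.97 g/mol.
M(FeS) = 55.85 + 32.06 = 87.91 g/mol.
n(FeS2) = 151.6 / 119.97 = 1.2636 mol.
Reaction (1): FeS2→Fe2O3 ratio 4:2 ⇒ n(Fe2O3) = 0.63182 mol.
Reaction (2): Fe2O3→Fe ratio 1:2 ⇒ n(Fe) = 1.2636 mol.
Reaction (3): Fe→FeS ratio 1:1 ⇒ n(FeS) = 1.2636 mol.
Mass of FeS = 1.2636 × 87.91 = 111.09 g.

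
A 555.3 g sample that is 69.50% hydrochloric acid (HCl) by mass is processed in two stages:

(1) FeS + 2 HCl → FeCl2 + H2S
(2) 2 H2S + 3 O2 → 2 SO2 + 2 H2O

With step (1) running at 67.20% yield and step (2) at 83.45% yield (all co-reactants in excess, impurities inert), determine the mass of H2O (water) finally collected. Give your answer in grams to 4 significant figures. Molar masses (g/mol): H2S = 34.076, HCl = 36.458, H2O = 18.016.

53.47 g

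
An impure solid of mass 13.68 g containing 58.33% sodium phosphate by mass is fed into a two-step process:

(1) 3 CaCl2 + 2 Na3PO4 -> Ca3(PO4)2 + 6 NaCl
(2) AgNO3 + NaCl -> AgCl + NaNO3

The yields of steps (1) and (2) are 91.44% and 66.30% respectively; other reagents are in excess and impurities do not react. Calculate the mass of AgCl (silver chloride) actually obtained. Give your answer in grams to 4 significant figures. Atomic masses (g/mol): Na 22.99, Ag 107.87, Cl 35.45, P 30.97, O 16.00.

12.69 g

Pure Na3PO4 = 13.68 × 0.5833 = 7.9795 g.
M(Na3PO4) = 3(22.99) + 30.97 + 4(16.00) = 163.94 g/mol.
M(AgCl) = 107.87 + 35.45 = 143.32 g/mol.
n(Na3PO4) = 7.9795 / 163.94 = 0.048674 mol.
Step 1 (Na3PO4:NaCl = 2:6): theoretical n(NaCl) = 0.14602 mol; at 91.44% yield, n(NaCl) = 0.13352 mol.
Step 2 (NaCl:AgCl = 1:1): theoretical n(AgCl) = 0.13352 mol, so theoretical mass = 0.13352 × 143.32 = 19.136 g.
At 66.30% yield, actual mass of AgCl = 19.136 × 0.6630 = 12.687 g.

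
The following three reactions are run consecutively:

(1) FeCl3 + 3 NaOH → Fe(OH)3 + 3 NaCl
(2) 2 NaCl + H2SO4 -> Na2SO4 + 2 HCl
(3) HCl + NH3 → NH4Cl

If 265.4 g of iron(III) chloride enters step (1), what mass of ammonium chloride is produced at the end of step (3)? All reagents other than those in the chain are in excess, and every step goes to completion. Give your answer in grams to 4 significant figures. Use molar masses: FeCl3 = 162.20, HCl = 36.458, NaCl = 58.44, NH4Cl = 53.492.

262.6 g

n(FeCl3) = 265.4 / 162.20 = 1.6363 mol.
Reaction (1): FeCl3→NaCl ratio 1:3 ⇒ n(NaCl) = 4.9088 mol.
Reaction (2): NaCl→HCl ratio 2:2 ⇒ n(HCl) = 4.9088 mol.
Reaction (3): HCl→NH4Cl ratio 1:1 ⇒ n(NH4Cl) = 4.9088 mol.
Mass of NH4Cl = 4.9088 × 53.492 = 262.58 g.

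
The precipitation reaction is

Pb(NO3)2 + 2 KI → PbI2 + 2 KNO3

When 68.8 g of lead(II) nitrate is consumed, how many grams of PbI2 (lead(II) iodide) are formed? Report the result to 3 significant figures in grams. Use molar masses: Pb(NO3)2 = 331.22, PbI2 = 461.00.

95.8 g

n(Pb(NO3)2) = 68.80 g / 331.22 g/mol = 0.2077 mol.
From the equation the Pb(NO3)2:PbI2 mole ratio is 1:1, so n(PbI2) = 0.2077 × 1/1 = 0.2077 mol.
Mass of PbI2 = 0.2077 mol × 461.00 g/mol = 95.76 g.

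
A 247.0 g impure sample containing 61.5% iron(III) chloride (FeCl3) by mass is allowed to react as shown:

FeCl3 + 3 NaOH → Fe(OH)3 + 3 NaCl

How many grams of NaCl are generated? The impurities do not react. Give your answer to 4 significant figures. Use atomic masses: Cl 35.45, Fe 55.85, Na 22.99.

164.2 g

Mass of pure FeCl3 = 247.0 g × 0.615 = 151.91 g.
M(FeCl3) = 55.85 + 3(35.45) = 162.20 g/mol.
M(NaCl) = 22.99 + 35.45 = 58.44 g/mol.
n(FeCl3) = 151.91 g / 162.20 g/mol = 0.93653 mol.
From the equation the FeCl3:NaCl mole ratio is 1:3, so n(NaCl) = 0.93653 × 3/1 = 2.8096 mol.
Mass of NaCl = 2.8096 mol × 58.44 g/mol = 164.19 g.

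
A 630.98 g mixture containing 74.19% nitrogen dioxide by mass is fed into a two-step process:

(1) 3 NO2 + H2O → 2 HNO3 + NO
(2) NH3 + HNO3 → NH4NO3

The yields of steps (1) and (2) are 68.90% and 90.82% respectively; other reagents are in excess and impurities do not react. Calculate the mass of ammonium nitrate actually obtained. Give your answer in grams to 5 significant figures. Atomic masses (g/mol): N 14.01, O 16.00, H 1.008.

339.77 g

Pure NO2 = 630.98 × 0.7419 = 468.124 g.
M(NO2) = 14.01 + 2(16.00) = 46.01 g/mol.
M(NH4NO3) = 2(14.01) + 4(1.008) + 3(16.00) = 80.052 g/mol.
n(NO2) = 468.124 / 46.01 = 10.1744 mol.
Step 1 (NO2:HNO3 = 3:2): theoretical n(HNO3) = 6.78293 mol; at 68.90% yield, n(HNO3) = 4.67344 mol.
Step 2 (HNO3:NH4NO3 = 1:1): theoretical n(NH4NO3) = 4.67344 mol, so theoretical mass = 4.67344 × 80.052 = 374.118 g.
At 90.82% yield, actual mass of NH4NO3 = 374.118 × 0.9082 = 339.774 g.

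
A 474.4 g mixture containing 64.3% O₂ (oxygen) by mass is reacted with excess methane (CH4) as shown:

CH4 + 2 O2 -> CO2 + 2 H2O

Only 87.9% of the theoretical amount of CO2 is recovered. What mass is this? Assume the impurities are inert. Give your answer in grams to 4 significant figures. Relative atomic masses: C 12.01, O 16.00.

184.4 g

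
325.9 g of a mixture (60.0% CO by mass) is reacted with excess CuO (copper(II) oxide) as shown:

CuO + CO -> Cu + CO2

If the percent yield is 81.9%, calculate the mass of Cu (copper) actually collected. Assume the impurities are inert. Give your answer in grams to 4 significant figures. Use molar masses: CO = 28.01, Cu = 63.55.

363.3 g

Pure CO available = 325.9 g × 0.600 = 195.54 g.
n(CO) = 195.54 g / 28.01 g/mol = 6.9811 mol.
From the equation the CO:Cu mole ratio is 1:1, so n(Cu) = 6.9811 × 1/1 = 6.9811 mol.
Mass of Cu = 6.9811 mol × 63.55 g/mol = 443.65 g.
Actual mass collected = 443.65 g × 0.819 = 363.35 g.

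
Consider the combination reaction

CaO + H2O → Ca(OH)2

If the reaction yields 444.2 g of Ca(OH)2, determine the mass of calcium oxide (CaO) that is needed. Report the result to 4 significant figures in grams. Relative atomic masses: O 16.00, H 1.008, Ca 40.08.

336.2 g

M(Ca(OH)2) = 40.08 + 2(16.00) + 2(1.008) = 74.096 g/mol.
M(CaO) = 40.08 + 16.00 = 56.08 g/mol.
n(Ca(OH)2) = 444.20 g / 74.096 g/mol = 5.9949 mol.
From the equation the Ca(OH)2:CaO mole ratio is 1:1, so n(CaO) = 5.9949 × 1/1 = 5.9949 mol.
Mass of CaO = 5.9949 mol × 56.08 g/mol = 336.20 g.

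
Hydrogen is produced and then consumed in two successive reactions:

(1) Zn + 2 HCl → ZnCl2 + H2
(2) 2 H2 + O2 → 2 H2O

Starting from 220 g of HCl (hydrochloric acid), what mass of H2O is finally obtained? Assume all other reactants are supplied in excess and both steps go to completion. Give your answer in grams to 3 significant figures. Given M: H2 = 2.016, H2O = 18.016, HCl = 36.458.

n(HCl) = 220.0 / 36.458 = 6.034 mol.
Step 1 gives a 2:1 ratio of HCl to H2, so n(H2) = 3.017 mol.
In step 2 the H2:H2O ratio is 2:2, so n(H2O) = 3.017 mol.
Mass of H2O = 3.017 × 18.016 = 54.36 g.

54.4 g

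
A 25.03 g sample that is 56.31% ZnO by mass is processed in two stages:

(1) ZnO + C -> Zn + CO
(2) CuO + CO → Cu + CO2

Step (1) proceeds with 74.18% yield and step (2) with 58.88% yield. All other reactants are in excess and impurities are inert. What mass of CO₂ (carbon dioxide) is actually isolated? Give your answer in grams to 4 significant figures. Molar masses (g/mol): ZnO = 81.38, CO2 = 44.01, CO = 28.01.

3.329 g

Pure ZnO = 25.03 × 0.5631 = 14.094 g.
n(ZnO) = 14.094 / 81.38 = 0.17319 mol.
Step 1 (ZnO:CO = 1:1): theoretical n(CO) = 0.17319 mol; at 74.18% yield, n(CO) = 0.12847 mol.
Step 2 (CO:CO2 = 1:1): theoretical n(CO2) = 0.12847 mol, so theoretical mass = 0.12847 × 44.01 = 5.6541 g.
At 58.88% yield, actual mass of CO2 = 5.6541 × 0.5888 = 3.3292 g.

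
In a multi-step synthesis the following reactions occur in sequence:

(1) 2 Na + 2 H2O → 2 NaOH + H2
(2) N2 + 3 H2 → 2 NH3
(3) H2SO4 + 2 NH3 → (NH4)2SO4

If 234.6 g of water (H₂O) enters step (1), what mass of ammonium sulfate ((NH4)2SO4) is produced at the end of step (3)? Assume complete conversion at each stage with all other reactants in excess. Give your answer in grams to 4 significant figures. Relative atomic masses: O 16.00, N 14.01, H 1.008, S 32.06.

286.8 g

M(H2O) = 2(1.008) + 16.00 = 18.016 g/mol.
M((NH4)2SO4) = 2(14.01) + 8(1.008) + 32.06 + 4(16.00) = 132.144 g/mol.
n(H2O) = 234.6 / 18.016 = 13.022 mol.
Reaction (1): H2O→H2 ratio 2:1 ⇒ n(H2) = 6.5109 mol.
Reaction (2): H2→NH3 ratio 3:2 ⇒ n(NH3) = 4.3406 mol.
Reaction (3): NH3→(NH4)2SO4 ratio 2:1 ⇒ n((NH4)2SO4) = 2.1703 mol.
Mass of (NH4)2SO4 = 2.1703 × 132.144 = 286.79 g.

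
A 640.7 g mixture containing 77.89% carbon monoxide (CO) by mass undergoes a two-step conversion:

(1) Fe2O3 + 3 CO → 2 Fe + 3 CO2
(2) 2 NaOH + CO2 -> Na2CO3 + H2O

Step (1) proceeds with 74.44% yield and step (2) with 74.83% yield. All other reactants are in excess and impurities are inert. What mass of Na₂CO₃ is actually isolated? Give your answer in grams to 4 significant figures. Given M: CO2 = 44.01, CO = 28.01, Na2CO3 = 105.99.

Pure CO = 640.7 × 0.7789 = 499.04 g.
n(CO) = 499.04 / 28.01 = 17.817 mol.
Step 1 (CO:CO2 = 3:3): theoretical n(CO2) = 17.817 mol; at 74.44% yield, n(CO2) = 13.263 mol.
Step 2 (CO2:Na2CO3 = 1:1): theoretical n(Na2CO3) = 13.263 mol, so theoretical mass = 13.263 × 105.99 = 1405.7 g.
At 74.83% yield, actual mass of Na2CO3 = 1405.7 × 0.7483 = 1051.9 g.

1052 g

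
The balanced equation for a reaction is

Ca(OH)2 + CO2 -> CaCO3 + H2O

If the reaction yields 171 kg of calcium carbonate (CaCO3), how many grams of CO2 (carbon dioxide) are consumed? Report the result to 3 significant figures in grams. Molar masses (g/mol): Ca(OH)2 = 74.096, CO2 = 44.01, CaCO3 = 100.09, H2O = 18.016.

75200 g

Convert: 171 kg = 171000 g.
n(CaCO3) = 171000 g / 100.09 g/mol = 1708 mol.
From the equation the CaCO3:CO2 mole ratio is 1:1, so n(CO2) = 1708 × 1/1 = 1708 mol.
Mass of CO2 = 1708 mol × 44.01 g/mol = 75190 g.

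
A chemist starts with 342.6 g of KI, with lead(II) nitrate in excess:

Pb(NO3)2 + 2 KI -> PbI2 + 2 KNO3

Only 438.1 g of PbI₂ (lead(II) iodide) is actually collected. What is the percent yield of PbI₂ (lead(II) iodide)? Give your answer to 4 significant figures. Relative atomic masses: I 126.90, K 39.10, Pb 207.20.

92.09 %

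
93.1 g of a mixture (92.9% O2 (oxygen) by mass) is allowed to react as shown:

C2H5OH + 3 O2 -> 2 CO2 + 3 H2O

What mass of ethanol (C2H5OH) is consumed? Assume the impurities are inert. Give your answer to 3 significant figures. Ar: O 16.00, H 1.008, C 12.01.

Mass of pure O2 = 93.1 g × 0.929 = 86.49 g.
M(O2) = 2(16.00) = 32.00 g/mol.
M(C2H5OH) = 2(12.01) + 6(1.008) + 16.00 = 46.068 g/mol.
n(O2) = 86.49 g / 32.00 g/mol = 2.703 mol.
From the equation the O2:C2H5OH mole ratio is 3:1, so n(C2H5OH) = 2.703 × 1/3 = 0.9009 mol.
Mass of C2H5OH = 0.9009 mol × 46.068 g/mol = 41.50 g.

41.5 g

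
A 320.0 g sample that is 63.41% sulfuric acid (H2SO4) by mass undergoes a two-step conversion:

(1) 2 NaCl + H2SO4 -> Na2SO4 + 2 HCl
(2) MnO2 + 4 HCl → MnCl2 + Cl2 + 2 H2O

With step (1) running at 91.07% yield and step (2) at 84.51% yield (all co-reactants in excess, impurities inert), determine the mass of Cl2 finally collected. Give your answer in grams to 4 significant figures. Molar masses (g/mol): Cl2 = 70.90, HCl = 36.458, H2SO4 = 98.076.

56.45 g

Pure H2SO4 = 320.0 × 0.6341 = 202.91 g.
n(H2SO4) = 202.91 / 98.076 = 2.0689 mol.
Step 1 (H2SO4:HCl = 1:2): theoretical n(HCl) = 4.1379 mol; at 91.07% yield, n(HCl) = 3.7683 mol.
Step 2 (HCl:Cl2 = 4:1): theoretical n(Cl2) = 0.94209 mol, so theoretical mass = 0.94209 × 70.90 = 66.794 g.
At 84.51% yield, actual mass of Cl2 = 66.794 × 0.8451 = 56.447 g.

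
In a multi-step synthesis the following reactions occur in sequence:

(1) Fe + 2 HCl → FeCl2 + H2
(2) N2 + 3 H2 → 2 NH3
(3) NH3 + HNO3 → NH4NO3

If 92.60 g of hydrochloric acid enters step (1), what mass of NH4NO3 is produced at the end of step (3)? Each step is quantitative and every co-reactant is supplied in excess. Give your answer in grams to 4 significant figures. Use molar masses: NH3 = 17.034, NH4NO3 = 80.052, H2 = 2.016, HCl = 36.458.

67.77 g

n(HCl) = 92.60 / 36.458 = 2.5399 mol.
Reaction (1): HCl→H2 ratio 2:1 ⇒ n(H2) = 1.2700 mol.
Reaction (2): H2→NH3 ratio 3:2 ⇒ n(NH3) = 0.84664 mol.
Reaction (3): NH3→NH4NO3 ratio 1:1 ⇒ n(NH4NO3) = 0.84664 mol.
Mass of NH4NO3 = 0.84664 × 80.052 = 67.775 g.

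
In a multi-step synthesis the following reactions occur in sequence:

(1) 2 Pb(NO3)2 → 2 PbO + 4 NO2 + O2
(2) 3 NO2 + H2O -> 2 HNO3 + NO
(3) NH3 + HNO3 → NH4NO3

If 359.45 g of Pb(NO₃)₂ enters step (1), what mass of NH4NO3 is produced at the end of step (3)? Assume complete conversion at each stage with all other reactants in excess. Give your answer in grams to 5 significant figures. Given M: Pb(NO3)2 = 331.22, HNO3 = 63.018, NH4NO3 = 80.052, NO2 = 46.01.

115.83 g

n(Pb(NO3)2) = 359.45 / 331.22 = 1.08523 mol.
Reaction (1): Pb(NO3)2→NO2 ratio 2:4 ⇒ n(NO2) = 2.17046 mol.
Reaction (2): NO2→HNO3 ratio 3:2 ⇒ n(HNO3) = 1.44697 mol.
Reaction (3): HNO3→NH4NO3 ratio 1:1 ⇒ n(NH4NO3) = 1.44697 mol.
Mass of NH4NO3 = 1.44697 × 80.052 = 115.833 g.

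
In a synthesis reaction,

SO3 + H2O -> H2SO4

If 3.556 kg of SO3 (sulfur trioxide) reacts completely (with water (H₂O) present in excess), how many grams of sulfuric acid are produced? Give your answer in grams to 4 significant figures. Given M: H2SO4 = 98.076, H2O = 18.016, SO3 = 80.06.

4356 g

Convert: 3.556 kg = 3556.0 g.
n(SO3) = 3556.0 g / 80.06 g/mol = 44.417 mol.
From the equation the SO3:H2SO4 mole ratio is 1:1, so n(H2SO4) = 44.417 × 1/1 = 44.417 mol.
Mass of H2SO4 = 44.417 mol × 98.076 g/mol = 4356.2 g.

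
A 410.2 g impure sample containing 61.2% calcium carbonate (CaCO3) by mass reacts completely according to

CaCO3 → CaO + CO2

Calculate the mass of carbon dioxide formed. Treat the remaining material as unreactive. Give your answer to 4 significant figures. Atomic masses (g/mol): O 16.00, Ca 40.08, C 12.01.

110.4 g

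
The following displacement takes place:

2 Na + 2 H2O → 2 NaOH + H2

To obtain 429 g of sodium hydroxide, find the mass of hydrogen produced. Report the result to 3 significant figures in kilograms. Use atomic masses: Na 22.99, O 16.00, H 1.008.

0.0108 kg

M(NaOH) = 22.99 + 16.00 + 1.008 = 39.998 g/mol.
M(H2) = 2(1.008) = 2.016 g/mol.
n(NaOH) = 429.0 g / 39.998 g/mol = 10.73 mol.
From the equation the NaOH:H2 mole ratio is 2:1, so n(H2) = 10.73 × 1/2 = 5.363 mol.
Mass of H2 = 5.363 mol × 2.016 g/mol = 10.81 g.
Converting to kg: 10.81 g = 0.0108 kg.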